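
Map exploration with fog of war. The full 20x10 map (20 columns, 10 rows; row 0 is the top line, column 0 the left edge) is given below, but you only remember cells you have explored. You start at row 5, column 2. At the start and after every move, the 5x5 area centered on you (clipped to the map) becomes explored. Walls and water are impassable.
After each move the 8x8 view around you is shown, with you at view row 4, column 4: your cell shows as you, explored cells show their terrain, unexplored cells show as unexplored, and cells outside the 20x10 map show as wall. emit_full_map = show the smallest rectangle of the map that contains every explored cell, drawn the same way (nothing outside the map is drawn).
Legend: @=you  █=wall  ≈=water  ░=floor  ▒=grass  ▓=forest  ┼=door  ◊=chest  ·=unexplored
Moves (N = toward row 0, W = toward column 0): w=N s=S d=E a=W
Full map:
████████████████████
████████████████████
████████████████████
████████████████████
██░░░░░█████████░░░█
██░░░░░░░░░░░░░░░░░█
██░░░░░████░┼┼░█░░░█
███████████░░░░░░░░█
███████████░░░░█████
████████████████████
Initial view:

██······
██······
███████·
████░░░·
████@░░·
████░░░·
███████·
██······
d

█·······
█·······
███████·
███░░░░·
███░@░░·
███░░░░·
███████·
█·······

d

········
········
███████·
██░░░░░·
██░░@░░·
██░░░░░·
███████·
········

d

········
········
███████·
█░░░░░█·
█░░░@░░·
█░░░░░█·
███████·
········

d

········
········
███████·
░░░░░██·
░░░░@░░·
░░░░░██·
███████·
········

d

········
········
███████·
░░░░███·
░░░░@░░·
░░░░███·
███████·
········

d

········
········
███████·
░░░████·
░░░░@░░·
░░░████·
███████·
········

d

········
········
███████·
░░█████·
░░░░@░░·
░░████░·
██████░·
········

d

········
········
███████·
░██████·
░░░░@░░·
░████░┼·
█████░░·
········

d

········
········
███████·
███████·
░░░░@░░·
████░┼┼·
████░░░·
········

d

········
········
███████·
███████·
░░░░@░░·
███░┼┼░·
███░░░░·
········

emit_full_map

███████████████
██░░░░░████████
██░░░░░░░░░░@░░
██░░░░░████░┼┼░
███████████░░░░

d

········
········
███████·
███████·
░░░░@░░·
██░┼┼░█·
██░░░░░·
········

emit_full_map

████████████████
██░░░░░█████████
██░░░░░░░░░░░@░░
██░░░░░████░┼┼░█
███████████░░░░░


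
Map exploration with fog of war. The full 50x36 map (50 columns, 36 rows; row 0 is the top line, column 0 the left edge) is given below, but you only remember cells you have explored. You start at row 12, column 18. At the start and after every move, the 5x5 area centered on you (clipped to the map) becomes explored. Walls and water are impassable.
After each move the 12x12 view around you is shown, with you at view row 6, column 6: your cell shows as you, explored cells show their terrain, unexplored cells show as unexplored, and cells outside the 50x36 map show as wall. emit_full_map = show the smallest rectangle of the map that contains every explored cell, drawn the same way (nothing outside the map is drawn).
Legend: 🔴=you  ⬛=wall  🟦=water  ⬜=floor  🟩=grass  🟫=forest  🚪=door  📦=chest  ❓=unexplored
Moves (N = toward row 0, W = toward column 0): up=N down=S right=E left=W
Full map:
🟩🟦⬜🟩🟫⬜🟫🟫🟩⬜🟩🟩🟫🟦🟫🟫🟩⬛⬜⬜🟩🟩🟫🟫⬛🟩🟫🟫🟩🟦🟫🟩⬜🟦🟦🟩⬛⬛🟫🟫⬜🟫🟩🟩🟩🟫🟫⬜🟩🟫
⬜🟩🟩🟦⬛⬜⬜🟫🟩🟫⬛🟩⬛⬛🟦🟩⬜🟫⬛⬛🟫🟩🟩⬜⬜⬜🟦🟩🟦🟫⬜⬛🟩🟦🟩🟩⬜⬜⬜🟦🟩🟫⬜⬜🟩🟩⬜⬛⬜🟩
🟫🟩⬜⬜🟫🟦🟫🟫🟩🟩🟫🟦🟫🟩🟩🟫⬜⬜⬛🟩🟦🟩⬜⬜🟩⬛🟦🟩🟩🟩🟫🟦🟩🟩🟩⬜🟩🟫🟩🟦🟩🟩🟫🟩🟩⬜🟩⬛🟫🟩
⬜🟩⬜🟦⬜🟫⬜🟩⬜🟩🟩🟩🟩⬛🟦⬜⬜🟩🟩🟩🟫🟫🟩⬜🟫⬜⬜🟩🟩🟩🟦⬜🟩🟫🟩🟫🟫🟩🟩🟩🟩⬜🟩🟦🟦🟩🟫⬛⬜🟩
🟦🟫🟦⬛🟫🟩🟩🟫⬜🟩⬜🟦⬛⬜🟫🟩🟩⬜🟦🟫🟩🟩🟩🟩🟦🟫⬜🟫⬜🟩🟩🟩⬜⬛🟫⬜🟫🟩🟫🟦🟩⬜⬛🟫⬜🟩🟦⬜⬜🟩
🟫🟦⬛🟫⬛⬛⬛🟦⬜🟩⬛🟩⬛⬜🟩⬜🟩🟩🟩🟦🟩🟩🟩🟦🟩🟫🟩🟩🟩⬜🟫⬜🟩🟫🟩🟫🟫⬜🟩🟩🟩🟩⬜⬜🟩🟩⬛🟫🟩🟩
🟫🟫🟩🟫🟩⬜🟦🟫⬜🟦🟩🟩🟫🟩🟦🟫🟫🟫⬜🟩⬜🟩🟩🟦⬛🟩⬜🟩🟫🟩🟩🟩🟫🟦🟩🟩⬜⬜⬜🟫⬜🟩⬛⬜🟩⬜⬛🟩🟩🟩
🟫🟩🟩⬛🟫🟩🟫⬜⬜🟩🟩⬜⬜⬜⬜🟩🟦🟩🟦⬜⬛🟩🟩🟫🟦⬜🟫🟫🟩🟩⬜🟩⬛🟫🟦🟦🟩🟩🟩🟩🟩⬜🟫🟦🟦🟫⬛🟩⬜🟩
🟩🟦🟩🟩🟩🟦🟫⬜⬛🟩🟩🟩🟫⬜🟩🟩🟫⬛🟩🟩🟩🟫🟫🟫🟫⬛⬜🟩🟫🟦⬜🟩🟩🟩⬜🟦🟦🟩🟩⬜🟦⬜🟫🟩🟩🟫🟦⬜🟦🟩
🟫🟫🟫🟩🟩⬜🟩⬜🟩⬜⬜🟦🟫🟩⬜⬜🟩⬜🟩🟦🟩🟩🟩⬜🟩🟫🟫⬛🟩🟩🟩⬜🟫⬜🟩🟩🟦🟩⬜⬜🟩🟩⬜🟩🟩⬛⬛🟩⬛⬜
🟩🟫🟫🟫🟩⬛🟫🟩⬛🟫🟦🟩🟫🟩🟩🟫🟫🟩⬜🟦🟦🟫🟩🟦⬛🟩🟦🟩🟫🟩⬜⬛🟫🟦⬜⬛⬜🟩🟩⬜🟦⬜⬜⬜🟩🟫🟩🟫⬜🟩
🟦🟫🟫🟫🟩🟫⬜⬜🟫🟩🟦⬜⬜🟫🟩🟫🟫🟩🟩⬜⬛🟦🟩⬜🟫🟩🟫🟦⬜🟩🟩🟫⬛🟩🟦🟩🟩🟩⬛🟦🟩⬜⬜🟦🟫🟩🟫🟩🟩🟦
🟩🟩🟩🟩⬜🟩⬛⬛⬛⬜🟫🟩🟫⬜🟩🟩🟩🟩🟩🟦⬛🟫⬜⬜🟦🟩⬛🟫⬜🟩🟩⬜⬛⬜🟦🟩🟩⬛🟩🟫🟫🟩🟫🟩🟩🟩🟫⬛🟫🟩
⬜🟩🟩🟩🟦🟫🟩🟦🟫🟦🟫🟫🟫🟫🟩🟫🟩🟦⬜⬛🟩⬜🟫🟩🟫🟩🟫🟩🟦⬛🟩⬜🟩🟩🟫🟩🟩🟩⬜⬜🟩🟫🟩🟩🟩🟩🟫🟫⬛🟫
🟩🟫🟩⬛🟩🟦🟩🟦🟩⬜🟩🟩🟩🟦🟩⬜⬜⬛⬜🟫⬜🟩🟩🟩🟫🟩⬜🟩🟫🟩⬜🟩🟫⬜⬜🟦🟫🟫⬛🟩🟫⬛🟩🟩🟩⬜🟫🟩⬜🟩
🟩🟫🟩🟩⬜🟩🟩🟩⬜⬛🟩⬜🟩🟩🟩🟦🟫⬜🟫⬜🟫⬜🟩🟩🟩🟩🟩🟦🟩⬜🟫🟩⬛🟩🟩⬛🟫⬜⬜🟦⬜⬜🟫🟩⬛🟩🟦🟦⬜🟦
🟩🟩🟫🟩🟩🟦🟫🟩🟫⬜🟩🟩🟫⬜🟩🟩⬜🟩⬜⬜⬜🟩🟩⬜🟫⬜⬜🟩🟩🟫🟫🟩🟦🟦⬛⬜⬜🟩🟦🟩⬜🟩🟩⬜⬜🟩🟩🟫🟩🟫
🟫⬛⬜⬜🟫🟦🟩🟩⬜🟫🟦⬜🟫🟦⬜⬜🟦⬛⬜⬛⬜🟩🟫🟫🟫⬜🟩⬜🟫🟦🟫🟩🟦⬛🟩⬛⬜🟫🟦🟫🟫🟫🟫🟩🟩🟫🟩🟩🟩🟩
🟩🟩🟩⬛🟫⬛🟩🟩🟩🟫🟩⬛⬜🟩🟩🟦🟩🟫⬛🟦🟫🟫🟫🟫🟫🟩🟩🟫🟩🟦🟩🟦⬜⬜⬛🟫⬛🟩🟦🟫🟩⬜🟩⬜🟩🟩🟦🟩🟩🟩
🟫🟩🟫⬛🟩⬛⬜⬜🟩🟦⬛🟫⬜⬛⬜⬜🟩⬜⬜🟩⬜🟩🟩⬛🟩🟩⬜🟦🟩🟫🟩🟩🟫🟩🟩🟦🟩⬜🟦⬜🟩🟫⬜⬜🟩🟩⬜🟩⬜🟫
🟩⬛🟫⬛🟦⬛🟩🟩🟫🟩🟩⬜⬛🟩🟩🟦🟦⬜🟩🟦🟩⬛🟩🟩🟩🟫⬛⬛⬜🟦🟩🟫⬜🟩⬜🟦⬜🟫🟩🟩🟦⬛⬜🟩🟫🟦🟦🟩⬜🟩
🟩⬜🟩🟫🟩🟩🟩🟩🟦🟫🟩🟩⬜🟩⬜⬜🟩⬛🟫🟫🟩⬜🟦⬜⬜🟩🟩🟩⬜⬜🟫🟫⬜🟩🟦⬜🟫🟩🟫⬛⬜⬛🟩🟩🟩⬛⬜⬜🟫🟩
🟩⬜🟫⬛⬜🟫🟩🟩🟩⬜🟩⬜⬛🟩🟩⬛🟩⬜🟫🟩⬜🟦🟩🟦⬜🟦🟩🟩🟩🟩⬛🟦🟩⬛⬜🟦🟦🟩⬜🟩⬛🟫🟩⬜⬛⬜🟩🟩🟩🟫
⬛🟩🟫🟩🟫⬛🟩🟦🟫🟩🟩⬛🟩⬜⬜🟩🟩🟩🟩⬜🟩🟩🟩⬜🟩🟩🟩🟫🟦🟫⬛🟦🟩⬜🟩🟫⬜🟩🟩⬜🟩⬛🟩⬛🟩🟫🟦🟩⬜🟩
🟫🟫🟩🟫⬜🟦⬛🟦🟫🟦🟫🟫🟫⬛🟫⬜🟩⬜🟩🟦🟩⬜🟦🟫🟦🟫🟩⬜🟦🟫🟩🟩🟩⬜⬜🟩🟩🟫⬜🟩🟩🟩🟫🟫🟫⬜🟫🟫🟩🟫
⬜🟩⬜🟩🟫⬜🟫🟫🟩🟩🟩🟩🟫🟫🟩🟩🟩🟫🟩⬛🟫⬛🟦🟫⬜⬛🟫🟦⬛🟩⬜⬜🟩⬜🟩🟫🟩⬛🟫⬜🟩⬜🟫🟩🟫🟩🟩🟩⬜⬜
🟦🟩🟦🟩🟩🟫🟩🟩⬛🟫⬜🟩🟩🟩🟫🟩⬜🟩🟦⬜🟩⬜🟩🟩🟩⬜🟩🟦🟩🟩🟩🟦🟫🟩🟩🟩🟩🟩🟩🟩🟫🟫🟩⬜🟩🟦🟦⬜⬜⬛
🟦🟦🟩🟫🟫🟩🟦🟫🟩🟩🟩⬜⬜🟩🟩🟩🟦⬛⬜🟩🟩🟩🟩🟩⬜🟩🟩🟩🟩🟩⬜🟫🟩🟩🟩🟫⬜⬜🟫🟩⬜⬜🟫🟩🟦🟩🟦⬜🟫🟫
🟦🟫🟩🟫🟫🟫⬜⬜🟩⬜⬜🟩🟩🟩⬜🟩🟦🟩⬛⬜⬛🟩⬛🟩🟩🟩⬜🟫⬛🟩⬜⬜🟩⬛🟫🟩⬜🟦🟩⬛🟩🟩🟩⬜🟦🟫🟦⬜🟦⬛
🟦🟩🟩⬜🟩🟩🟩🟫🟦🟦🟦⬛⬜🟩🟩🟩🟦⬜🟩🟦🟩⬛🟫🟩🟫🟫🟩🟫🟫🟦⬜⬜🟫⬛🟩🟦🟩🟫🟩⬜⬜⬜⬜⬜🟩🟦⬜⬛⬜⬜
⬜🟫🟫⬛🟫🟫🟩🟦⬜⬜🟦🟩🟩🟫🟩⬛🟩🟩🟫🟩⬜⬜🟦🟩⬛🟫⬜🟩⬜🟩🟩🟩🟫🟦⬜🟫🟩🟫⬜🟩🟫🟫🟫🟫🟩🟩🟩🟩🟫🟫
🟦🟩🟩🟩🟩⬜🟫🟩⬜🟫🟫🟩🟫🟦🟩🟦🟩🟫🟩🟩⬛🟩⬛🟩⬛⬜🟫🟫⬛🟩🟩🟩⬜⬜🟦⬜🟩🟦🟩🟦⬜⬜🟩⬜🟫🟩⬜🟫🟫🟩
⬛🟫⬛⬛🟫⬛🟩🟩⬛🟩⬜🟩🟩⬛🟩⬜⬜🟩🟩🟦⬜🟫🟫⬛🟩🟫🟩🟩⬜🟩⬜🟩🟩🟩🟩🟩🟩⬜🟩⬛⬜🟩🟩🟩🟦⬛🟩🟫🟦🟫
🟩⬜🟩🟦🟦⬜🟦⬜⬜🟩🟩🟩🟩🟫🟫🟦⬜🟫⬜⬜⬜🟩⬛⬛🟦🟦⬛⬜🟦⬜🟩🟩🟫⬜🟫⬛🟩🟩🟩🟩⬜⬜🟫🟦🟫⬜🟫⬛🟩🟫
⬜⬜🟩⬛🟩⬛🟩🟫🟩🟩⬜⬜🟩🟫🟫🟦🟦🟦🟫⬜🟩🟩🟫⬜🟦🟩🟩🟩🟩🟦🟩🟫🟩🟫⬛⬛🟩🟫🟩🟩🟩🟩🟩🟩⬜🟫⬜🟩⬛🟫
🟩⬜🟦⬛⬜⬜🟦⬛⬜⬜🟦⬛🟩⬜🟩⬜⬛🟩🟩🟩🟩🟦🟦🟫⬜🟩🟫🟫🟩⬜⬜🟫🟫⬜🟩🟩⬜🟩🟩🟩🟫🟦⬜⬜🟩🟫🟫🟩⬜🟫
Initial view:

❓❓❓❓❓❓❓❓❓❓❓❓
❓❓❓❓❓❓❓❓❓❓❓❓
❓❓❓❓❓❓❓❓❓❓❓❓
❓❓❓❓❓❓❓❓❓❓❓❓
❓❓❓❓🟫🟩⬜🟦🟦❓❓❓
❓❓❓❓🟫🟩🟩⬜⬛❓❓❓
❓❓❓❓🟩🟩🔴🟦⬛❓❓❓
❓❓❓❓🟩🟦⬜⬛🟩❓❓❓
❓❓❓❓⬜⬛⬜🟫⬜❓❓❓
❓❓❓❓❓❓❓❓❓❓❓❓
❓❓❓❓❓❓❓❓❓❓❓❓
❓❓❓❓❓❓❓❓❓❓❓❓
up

❓❓❓❓❓❓❓❓❓❓❓❓
❓❓❓❓❓❓❓❓❓❓❓❓
❓❓❓❓❓❓❓❓❓❓❓❓
❓❓❓❓❓❓❓❓❓❓❓❓
❓❓❓❓🟩⬜🟩🟦🟩❓❓❓
❓❓❓❓🟫🟩⬜🟦🟦❓❓❓
❓❓❓❓🟫🟩🔴⬜⬛❓❓❓
❓❓❓❓🟩🟩🟩🟦⬛❓❓❓
❓❓❓❓🟩🟦⬜⬛🟩❓❓❓
❓❓❓❓⬜⬛⬜🟫⬜❓❓❓
❓❓❓❓❓❓❓❓❓❓❓❓
❓❓❓❓❓❓❓❓❓❓❓❓

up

❓❓❓❓❓❓❓❓❓❓❓❓
❓❓❓❓❓❓❓❓❓❓❓❓
❓❓❓❓❓❓❓❓❓❓❓❓
❓❓❓❓❓❓❓❓❓❓❓❓
❓❓❓❓🟫⬛🟩🟩🟩❓❓❓
❓❓❓❓🟩⬜🟩🟦🟩❓❓❓
❓❓❓❓🟫🟩🔴🟦🟦❓❓❓
❓❓❓❓🟫🟩🟩⬜⬛❓❓❓
❓❓❓❓🟩🟩🟩🟦⬛❓❓❓
❓❓❓❓🟩🟦⬜⬛🟩❓❓❓
❓❓❓❓⬜⬛⬜🟫⬜❓❓❓
❓❓❓❓❓❓❓❓❓❓❓❓

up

❓❓❓❓❓❓❓❓❓❓❓❓
❓❓❓❓❓❓❓❓❓❓❓❓
❓❓❓❓❓❓❓❓❓❓❓❓
❓❓❓❓❓❓❓❓❓❓❓❓
❓❓❓❓🟦🟩🟦⬜⬛❓❓❓
❓❓❓❓🟫⬛🟩🟩🟩❓❓❓
❓❓❓❓🟩⬜🔴🟦🟩❓❓❓
❓❓❓❓🟫🟩⬜🟦🟦❓❓❓
❓❓❓❓🟫🟩🟩⬜⬛❓❓❓
❓❓❓❓🟩🟩🟩🟦⬛❓❓❓
❓❓❓❓🟩🟦⬜⬛🟩❓❓❓
❓❓❓❓⬜⬛⬜🟫⬜❓❓❓

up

❓❓❓❓❓❓❓❓❓❓❓❓
❓❓❓❓❓❓❓❓❓❓❓❓
❓❓❓❓❓❓❓❓❓❓❓❓
❓❓❓❓❓❓❓❓❓❓❓❓
❓❓❓❓🟫🟫⬜🟩⬜❓❓❓
❓❓❓❓🟦🟩🟦⬜⬛❓❓❓
❓❓❓❓🟫⬛🔴🟩🟩❓❓❓
❓❓❓❓🟩⬜🟩🟦🟩❓❓❓
❓❓❓❓🟫🟩⬜🟦🟦❓❓❓
❓❓❓❓🟫🟩🟩⬜⬛❓❓❓
❓❓❓❓🟩🟩🟩🟦⬛❓❓❓
❓❓❓❓🟩🟦⬜⬛🟩❓❓❓

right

❓❓❓❓❓❓❓❓❓❓❓❓
❓❓❓❓❓❓❓❓❓❓❓❓
❓❓❓❓❓❓❓❓❓❓❓❓
❓❓❓❓❓❓❓❓❓❓❓❓
❓❓❓🟫🟫⬜🟩⬜🟩❓❓❓
❓❓❓🟦🟩🟦⬜⬛🟩❓❓❓
❓❓❓🟫⬛🟩🔴🟩🟫❓❓❓
❓❓❓🟩⬜🟩🟦🟩🟩❓❓❓
❓❓❓🟫🟩⬜🟦🟦🟫❓❓❓
❓❓❓🟫🟩🟩⬜⬛❓❓❓❓
❓❓❓🟩🟩🟩🟦⬛❓❓❓❓
❓❓❓🟩🟦⬜⬛🟩❓❓❓❓

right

❓❓❓❓❓❓❓❓❓❓❓❓
❓❓❓❓❓❓❓❓❓❓❓❓
❓❓❓❓❓❓❓❓❓❓❓❓
❓❓❓❓❓❓❓❓❓❓❓❓
❓❓🟫🟫⬜🟩⬜🟩🟩❓❓❓
❓❓🟦🟩🟦⬜⬛🟩🟩❓❓❓
❓❓🟫⬛🟩🟩🔴🟫🟫❓❓❓
❓❓🟩⬜🟩🟦🟩🟩🟩❓❓❓
❓❓🟫🟩⬜🟦🟦🟫🟩❓❓❓
❓❓🟫🟩🟩⬜⬛❓❓❓❓❓
❓❓🟩🟩🟩🟦⬛❓❓❓❓❓
❓❓🟩🟦⬜⬛🟩❓❓❓❓❓

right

❓❓❓❓❓❓❓❓❓❓❓❓
❓❓❓❓❓❓❓❓❓❓❓❓
❓❓❓❓❓❓❓❓❓❓❓❓
❓❓❓❓❓❓❓❓❓❓❓❓
❓🟫🟫⬜🟩⬜🟩🟩🟦❓❓❓
❓🟦🟩🟦⬜⬛🟩🟩🟫❓❓❓
❓🟫⬛🟩🟩🟩🔴🟫🟫❓❓❓
❓🟩⬜🟩🟦🟩🟩🟩⬜❓❓❓
❓🟫🟩⬜🟦🟦🟫🟩🟦❓❓❓
❓🟫🟩🟩⬜⬛❓❓❓❓❓❓
❓🟩🟩🟩🟦⬛❓❓❓❓❓❓
❓🟩🟦⬜⬛🟩❓❓❓❓❓❓

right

❓❓❓❓❓❓❓❓❓❓❓❓
❓❓❓❓❓❓❓❓❓❓❓❓
❓❓❓❓❓❓❓❓❓❓❓❓
❓❓❓❓❓❓❓❓❓❓❓❓
🟫🟫⬜🟩⬜🟩🟩🟦⬛❓❓❓
🟦🟩🟦⬜⬛🟩🟩🟫🟦❓❓❓
🟫⬛🟩🟩🟩🟫🔴🟫🟫❓❓❓
🟩⬜🟩🟦🟩🟩🟩⬜🟩❓❓❓
🟫🟩⬜🟦🟦🟫🟩🟦⬛❓❓❓
🟫🟩🟩⬜⬛❓❓❓❓❓❓❓
🟩🟩🟩🟦⬛❓❓❓❓❓❓❓
🟩🟦⬜⬛🟩❓❓❓❓❓❓❓

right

❓❓❓❓❓❓❓❓❓❓❓❓
❓❓❓❓❓❓❓❓❓❓❓❓
❓❓❓❓❓❓❓❓❓❓❓❓
❓❓❓❓❓❓❓❓❓❓❓❓
🟫⬜🟩⬜🟩🟩🟦⬛🟩❓❓❓
🟩🟦⬜⬛🟩🟩🟫🟦⬜❓❓❓
⬛🟩🟩🟩🟫🟫🔴🟫⬛❓❓❓
⬜🟩🟦🟩🟩🟩⬜🟩🟫❓❓❓
🟩⬜🟦🟦🟫🟩🟦⬛🟩❓❓❓
🟩🟩⬜⬛❓❓❓❓❓❓❓❓
🟩🟩🟦⬛❓❓❓❓❓❓❓❓
🟦⬜⬛🟩❓❓❓❓❓❓❓❓

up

❓❓❓❓❓❓❓❓❓❓❓❓
❓❓❓❓❓❓❓❓❓❓❓❓
❓❓❓❓❓❓❓❓❓❓❓❓
❓❓❓❓❓❓❓❓❓❓❓❓
❓❓❓❓🟩🟩🟦🟩🟫❓❓❓
🟫⬜🟩⬜🟩🟩🟦⬛🟩❓❓❓
🟩🟦⬜⬛🟩🟩🔴🟦⬜❓❓❓
⬛🟩🟩🟩🟫🟫🟫🟫⬛❓❓❓
⬜🟩🟦🟩🟩🟩⬜🟩🟫❓❓❓
🟩⬜🟦🟦🟫🟩🟦⬛🟩❓❓❓
🟩🟩⬜⬛❓❓❓❓❓❓❓❓
🟩🟩🟦⬛❓❓❓❓❓❓❓❓

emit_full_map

❓❓❓❓❓🟩🟩🟦🟩🟫
🟫🟫⬜🟩⬜🟩🟩🟦⬛🟩
🟦🟩🟦⬜⬛🟩🟩🔴🟦⬜
🟫⬛🟩🟩🟩🟫🟫🟫🟫⬛
🟩⬜🟩🟦🟩🟩🟩⬜🟩🟫
🟫🟩⬜🟦🟦🟫🟩🟦⬛🟩
🟫🟩🟩⬜⬛❓❓❓❓❓
🟩🟩🟩🟦⬛❓❓❓❓❓
🟩🟦⬜⬛🟩❓❓❓❓❓
⬜⬛⬜🟫⬜❓❓❓❓❓

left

❓❓❓❓❓❓❓❓❓❓❓❓
❓❓❓❓❓❓❓❓❓❓❓❓
❓❓❓❓❓❓❓❓❓❓❓❓
❓❓❓❓❓❓❓❓❓❓❓❓
❓❓❓❓🟩🟩🟩🟦🟩🟫❓❓
🟫🟫⬜🟩⬜🟩🟩🟦⬛🟩❓❓
🟦🟩🟦⬜⬛🟩🔴🟫🟦⬜❓❓
🟫⬛🟩🟩🟩🟫🟫🟫🟫⬛❓❓
🟩⬜🟩🟦🟩🟩🟩⬜🟩🟫❓❓
🟫🟩⬜🟦🟦🟫🟩🟦⬛🟩❓❓
🟫🟩🟩⬜⬛❓❓❓❓❓❓❓
🟩🟩🟩🟦⬛❓❓❓❓❓❓❓

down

❓❓❓❓❓❓❓❓❓❓❓❓
❓❓❓❓❓❓❓❓❓❓❓❓
❓❓❓❓❓❓❓❓❓❓❓❓
❓❓❓❓🟩🟩🟩🟦🟩🟫❓❓
🟫🟫⬜🟩⬜🟩🟩🟦⬛🟩❓❓
🟦🟩🟦⬜⬛🟩🟩🟫🟦⬜❓❓
🟫⬛🟩🟩🟩🟫🔴🟫🟫⬛❓❓
🟩⬜🟩🟦🟩🟩🟩⬜🟩🟫❓❓
🟫🟩⬜🟦🟦🟫🟩🟦⬛🟩❓❓
🟫🟩🟩⬜⬛❓❓❓❓❓❓❓
🟩🟩🟩🟦⬛❓❓❓❓❓❓❓
🟩🟦⬜⬛🟩❓❓❓❓❓❓❓

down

❓❓❓❓❓❓❓❓❓❓❓❓
❓❓❓❓❓❓❓❓❓❓❓❓
❓❓❓❓🟩🟩🟩🟦🟩🟫❓❓
🟫🟫⬜🟩⬜🟩🟩🟦⬛🟩❓❓
🟦🟩🟦⬜⬛🟩🟩🟫🟦⬜❓❓
🟫⬛🟩🟩🟩🟫🟫🟫🟫⬛❓❓
🟩⬜🟩🟦🟩🟩🔴⬜🟩🟫❓❓
🟫🟩⬜🟦🟦🟫🟩🟦⬛🟩❓❓
🟫🟩🟩⬜⬛🟦🟩⬜🟫❓❓❓
🟩🟩🟩🟦⬛❓❓❓❓❓❓❓
🟩🟦⬜⬛🟩❓❓❓❓❓❓❓
⬜⬛⬜🟫⬜❓❓❓❓❓❓❓

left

❓❓❓❓❓❓❓❓❓❓❓❓
❓❓❓❓❓❓❓❓❓❓❓❓
❓❓❓❓❓🟩🟩🟩🟦🟩🟫❓
❓🟫🟫⬜🟩⬜🟩🟩🟦⬛🟩❓
❓🟦🟩🟦⬜⬛🟩🟩🟫🟦⬜❓
❓🟫⬛🟩🟩🟩🟫🟫🟫🟫⬛❓
❓🟩⬜🟩🟦🟩🔴🟩⬜🟩🟫❓
❓🟫🟩⬜🟦🟦🟫🟩🟦⬛🟩❓
❓🟫🟩🟩⬜⬛🟦🟩⬜🟫❓❓
❓🟩🟩🟩🟦⬛❓❓❓❓❓❓
❓🟩🟦⬜⬛🟩❓❓❓❓❓❓
❓⬜⬛⬜🟫⬜❓❓❓❓❓❓

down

❓❓❓❓❓❓❓❓❓❓❓❓
❓❓❓❓❓🟩🟩🟩🟦🟩🟫❓
❓🟫🟫⬜🟩⬜🟩🟩🟦⬛🟩❓
❓🟦🟩🟦⬜⬛🟩🟩🟫🟦⬜❓
❓🟫⬛🟩🟩🟩🟫🟫🟫🟫⬛❓
❓🟩⬜🟩🟦🟩🟩🟩⬜🟩🟫❓
❓🟫🟩⬜🟦🟦🔴🟩🟦⬛🟩❓
❓🟫🟩🟩⬜⬛🟦🟩⬜🟫❓❓
❓🟩🟩🟩🟦⬛🟫⬜⬜❓❓❓
❓🟩🟦⬜⬛🟩❓❓❓❓❓❓
❓⬜⬛⬜🟫⬜❓❓❓❓❓❓
❓❓❓❓❓❓❓❓❓❓❓❓

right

❓❓❓❓❓❓❓❓❓❓❓❓
❓❓❓❓🟩🟩🟩🟦🟩🟫❓❓
🟫🟫⬜🟩⬜🟩🟩🟦⬛🟩❓❓
🟦🟩🟦⬜⬛🟩🟩🟫🟦⬜❓❓
🟫⬛🟩🟩🟩🟫🟫🟫🟫⬛❓❓
🟩⬜🟩🟦🟩🟩🟩⬜🟩🟫❓❓
🟫🟩⬜🟦🟦🟫🔴🟦⬛🟩❓❓
🟫🟩🟩⬜⬛🟦🟩⬜🟫❓❓❓
🟩🟩🟩🟦⬛🟫⬜⬜🟦❓❓❓
🟩🟦⬜⬛🟩❓❓❓❓❓❓❓
⬜⬛⬜🟫⬜❓❓❓❓❓❓❓
❓❓❓❓❓❓❓❓❓❓❓❓

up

❓❓❓❓❓❓❓❓❓❓❓❓
❓❓❓❓❓❓❓❓❓❓❓❓
❓❓❓❓🟩🟩🟩🟦🟩🟫❓❓
🟫🟫⬜🟩⬜🟩🟩🟦⬛🟩❓❓
🟦🟩🟦⬜⬛🟩🟩🟫🟦⬜❓❓
🟫⬛🟩🟩🟩🟫🟫🟫🟫⬛❓❓
🟩⬜🟩🟦🟩🟩🔴⬜🟩🟫❓❓
🟫🟩⬜🟦🟦🟫🟩🟦⬛🟩❓❓
🟫🟩🟩⬜⬛🟦🟩⬜🟫❓❓❓
🟩🟩🟩🟦⬛🟫⬜⬜🟦❓❓❓
🟩🟦⬜⬛🟩❓❓❓❓❓❓❓
⬜⬛⬜🟫⬜❓❓❓❓❓❓❓

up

❓❓❓❓❓❓❓❓❓❓❓❓
❓❓❓❓❓❓❓❓❓❓❓❓
❓❓❓❓❓❓❓❓❓❓❓❓
❓❓❓❓🟩🟩🟩🟦🟩🟫❓❓
🟫🟫⬜🟩⬜🟩🟩🟦⬛🟩❓❓
🟦🟩🟦⬜⬛🟩🟩🟫🟦⬜❓❓
🟫⬛🟩🟩🟩🟫🔴🟫🟫⬛❓❓
🟩⬜🟩🟦🟩🟩🟩⬜🟩🟫❓❓
🟫🟩⬜🟦🟦🟫🟩🟦⬛🟩❓❓
🟫🟩🟩⬜⬛🟦🟩⬜🟫❓❓❓
🟩🟩🟩🟦⬛🟫⬜⬜🟦❓❓❓
🟩🟦⬜⬛🟩❓❓❓❓❓❓❓

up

❓❓❓❓❓❓❓❓❓❓❓❓
❓❓❓❓❓❓❓❓❓❓❓❓
❓❓❓❓❓❓❓❓❓❓❓❓
❓❓❓❓❓❓❓❓❓❓❓❓
❓❓❓❓🟩🟩🟩🟦🟩🟫❓❓
🟫🟫⬜🟩⬜🟩🟩🟦⬛🟩❓❓
🟦🟩🟦⬜⬛🟩🔴🟫🟦⬜❓❓
🟫⬛🟩🟩🟩🟫🟫🟫🟫⬛❓❓
🟩⬜🟩🟦🟩🟩🟩⬜🟩🟫❓❓
🟫🟩⬜🟦🟦🟫🟩🟦⬛🟩❓❓
🟫🟩🟩⬜⬛🟦🟩⬜🟫❓❓❓
🟩🟩🟩🟦⬛🟫⬜⬜🟦❓❓❓

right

❓❓❓❓❓❓❓❓❓❓❓❓
❓❓❓❓❓❓❓❓❓❓❓❓
❓❓❓❓❓❓❓❓❓❓❓❓
❓❓❓❓❓❓❓❓❓❓❓❓
❓❓❓🟩🟩🟩🟦🟩🟫❓❓❓
🟫⬜🟩⬜🟩🟩🟦⬛🟩❓❓❓
🟩🟦⬜⬛🟩🟩🔴🟦⬜❓❓❓
⬛🟩🟩🟩🟫🟫🟫🟫⬛❓❓❓
⬜🟩🟦🟩🟩🟩⬜🟩🟫❓❓❓
🟩⬜🟦🟦🟫🟩🟦⬛🟩❓❓❓
🟩🟩⬜⬛🟦🟩⬜🟫❓❓❓❓
🟩🟩🟦⬛🟫⬜⬜🟦❓❓❓❓

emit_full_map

❓❓❓❓🟩🟩🟩🟦🟩🟫
🟫🟫⬜🟩⬜🟩🟩🟦⬛🟩
🟦🟩🟦⬜⬛🟩🟩🔴🟦⬜
🟫⬛🟩🟩🟩🟫🟫🟫🟫⬛
🟩⬜🟩🟦🟩🟩🟩⬜🟩🟫
🟫🟩⬜🟦🟦🟫🟩🟦⬛🟩
🟫🟩🟩⬜⬛🟦🟩⬜🟫❓
🟩🟩🟩🟦⬛🟫⬜⬜🟦❓
🟩🟦⬜⬛🟩❓❓❓❓❓
⬜⬛⬜🟫⬜❓❓❓❓❓


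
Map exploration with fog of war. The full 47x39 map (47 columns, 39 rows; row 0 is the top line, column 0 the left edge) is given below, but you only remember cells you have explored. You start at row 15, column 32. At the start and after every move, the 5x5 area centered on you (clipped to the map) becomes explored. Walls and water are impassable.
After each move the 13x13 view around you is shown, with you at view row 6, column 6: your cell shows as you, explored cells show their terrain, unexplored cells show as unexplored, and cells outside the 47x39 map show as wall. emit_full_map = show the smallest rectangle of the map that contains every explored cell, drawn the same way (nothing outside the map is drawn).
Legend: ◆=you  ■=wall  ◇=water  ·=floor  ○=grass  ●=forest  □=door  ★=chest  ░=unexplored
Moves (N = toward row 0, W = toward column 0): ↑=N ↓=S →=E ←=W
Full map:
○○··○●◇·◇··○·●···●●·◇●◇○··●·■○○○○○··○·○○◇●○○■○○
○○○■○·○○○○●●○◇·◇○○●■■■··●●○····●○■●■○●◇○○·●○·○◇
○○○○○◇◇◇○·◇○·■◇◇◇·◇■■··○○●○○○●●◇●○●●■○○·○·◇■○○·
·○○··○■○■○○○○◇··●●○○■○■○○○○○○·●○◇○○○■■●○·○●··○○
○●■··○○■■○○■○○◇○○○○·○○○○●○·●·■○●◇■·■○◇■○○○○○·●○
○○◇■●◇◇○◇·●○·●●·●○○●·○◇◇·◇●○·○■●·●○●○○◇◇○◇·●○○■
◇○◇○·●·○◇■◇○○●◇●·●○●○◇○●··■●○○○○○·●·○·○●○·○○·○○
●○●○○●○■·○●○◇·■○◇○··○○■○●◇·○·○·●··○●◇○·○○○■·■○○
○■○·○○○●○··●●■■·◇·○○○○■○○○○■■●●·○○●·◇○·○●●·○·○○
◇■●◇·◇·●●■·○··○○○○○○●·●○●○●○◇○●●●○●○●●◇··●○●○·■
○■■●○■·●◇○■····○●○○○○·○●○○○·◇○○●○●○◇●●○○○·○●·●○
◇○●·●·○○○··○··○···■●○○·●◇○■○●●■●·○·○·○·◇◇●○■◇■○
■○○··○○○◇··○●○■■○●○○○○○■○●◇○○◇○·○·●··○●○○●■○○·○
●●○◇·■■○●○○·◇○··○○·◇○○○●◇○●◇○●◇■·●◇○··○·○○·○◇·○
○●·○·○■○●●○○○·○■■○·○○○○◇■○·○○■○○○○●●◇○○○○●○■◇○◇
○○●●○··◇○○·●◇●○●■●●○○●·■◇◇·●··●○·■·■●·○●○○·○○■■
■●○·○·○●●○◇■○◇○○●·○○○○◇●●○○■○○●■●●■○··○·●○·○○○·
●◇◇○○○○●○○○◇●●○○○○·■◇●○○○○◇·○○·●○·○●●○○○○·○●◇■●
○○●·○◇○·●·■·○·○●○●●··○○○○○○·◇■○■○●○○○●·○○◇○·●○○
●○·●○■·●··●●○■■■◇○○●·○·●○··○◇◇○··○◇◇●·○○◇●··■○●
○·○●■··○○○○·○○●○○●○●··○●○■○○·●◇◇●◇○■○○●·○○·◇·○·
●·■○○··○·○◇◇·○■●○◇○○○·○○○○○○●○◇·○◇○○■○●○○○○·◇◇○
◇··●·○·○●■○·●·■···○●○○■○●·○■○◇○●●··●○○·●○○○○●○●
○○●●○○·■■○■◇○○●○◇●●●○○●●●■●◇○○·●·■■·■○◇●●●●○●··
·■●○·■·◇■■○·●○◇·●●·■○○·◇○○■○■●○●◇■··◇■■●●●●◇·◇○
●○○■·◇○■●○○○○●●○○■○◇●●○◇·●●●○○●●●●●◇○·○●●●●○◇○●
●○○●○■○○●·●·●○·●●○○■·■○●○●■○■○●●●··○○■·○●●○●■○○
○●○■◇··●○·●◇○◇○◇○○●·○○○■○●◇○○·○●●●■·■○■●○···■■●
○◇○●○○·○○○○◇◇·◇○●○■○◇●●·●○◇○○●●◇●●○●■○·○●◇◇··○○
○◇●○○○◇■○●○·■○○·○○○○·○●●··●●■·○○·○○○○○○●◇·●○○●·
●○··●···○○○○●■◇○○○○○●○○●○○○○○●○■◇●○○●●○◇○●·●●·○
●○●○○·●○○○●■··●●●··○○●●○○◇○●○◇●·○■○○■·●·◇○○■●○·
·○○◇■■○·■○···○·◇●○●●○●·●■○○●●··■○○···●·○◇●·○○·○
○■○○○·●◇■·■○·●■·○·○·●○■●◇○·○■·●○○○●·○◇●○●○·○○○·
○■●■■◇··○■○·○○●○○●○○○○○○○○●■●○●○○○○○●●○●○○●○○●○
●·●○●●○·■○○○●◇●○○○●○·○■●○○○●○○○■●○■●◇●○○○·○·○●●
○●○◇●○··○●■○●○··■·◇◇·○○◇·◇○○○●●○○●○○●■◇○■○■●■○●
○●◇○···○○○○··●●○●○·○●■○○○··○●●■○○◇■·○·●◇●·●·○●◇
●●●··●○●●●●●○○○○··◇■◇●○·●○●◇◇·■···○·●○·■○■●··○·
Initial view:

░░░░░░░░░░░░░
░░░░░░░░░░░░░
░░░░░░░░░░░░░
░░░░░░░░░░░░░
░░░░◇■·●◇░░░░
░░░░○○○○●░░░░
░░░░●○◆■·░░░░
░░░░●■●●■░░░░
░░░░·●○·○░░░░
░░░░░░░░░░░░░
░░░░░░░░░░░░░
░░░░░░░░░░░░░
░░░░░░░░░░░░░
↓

░░░░░░░░░░░░░
░░░░░░░░░░░░░
░░░░░░░░░░░░░
░░░░◇■·●◇░░░░
░░░░○○○○●░░░░
░░░░●○·■·░░░░
░░░░●■◆●■░░░░
░░░░·●○·○░░░░
░░░░○■○●○░░░░
░░░░░░░░░░░░░
░░░░░░░░░░░░░
░░░░░░░░░░░░░
░░░░░░░░░░░░░

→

░░░░░░░░░░░░░
░░░░░░░░░░░░░
░░░░░░░░░░░░░
░░░◇■·●◇░░░░░
░░░○○○○●●░░░░
░░░●○·■·■░░░░
░░░●■●◆■○░░░░
░░░·●○·○●░░░░
░░░○■○●○○░░░░
░░░░░░░░░░░░░
░░░░░░░░░░░░░
░░░░░░░░░░░░░
░░░░░░░░░░░░░

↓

░░░░░░░░░░░░░
░░░░░░░░░░░░░
░░░◇■·●◇░░░░░
░░░○○○○●●░░░░
░░░●○·■·■░░░░
░░░●■●●■○░░░░
░░░·●○◆○●░░░░
░░░○■○●○○░░░░
░░░░··○◇◇░░░░
░░░░░░░░░░░░░
░░░░░░░░░░░░░
░░░░░░░░░░░░░
░░░░░░░░░░░░░

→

░░░░░░░░░░░░░
░░░░░░░░░░░░░
░░◇■·●◇░░░░░░
░░○○○○●●░░░░░
░░●○·■·■●░░░░
░░●■●●■○·░░░░
░░·●○·◆●●░░░░
░░○■○●○○○░░░░
░░░··○◇◇●░░░░
░░░░░░░░░░░░░
░░░░░░░░░░░░░
░░░░░░░░░░░░░
░░░░░░░░░░░░░

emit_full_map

◇■·●◇░░
○○○○●●░
●○·■·■●
●■●●■○·
·●○·◆●●
○■○●○○○
░··○◇◇●

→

░░░░░░░░░░░░░
░░░░░░░░░░░░░
░◇■·●◇░░░░░░░
░○○○○●●░░░░░░
░●○·■·■●·░░░░
░●■●●■○··░░░░
░·●○·○◆●○░░░░
░○■○●○○○●░░░░
░░··○◇◇●·░░░░
░░░░░░░░░░░░░
░░░░░░░░░░░░░
░░░░░░░░░░░░░
░░░░░░░░░░░░░

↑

░░░░░░░░░░░░░
░░░░░░░░░░░░░
░░░░░░░░░░░░░
░◇■·●◇░░░░░░░
░○○○○●●◇○░░░░
░●○·■·■●·░░░░
░●■●●■◆··░░░░
░·●○·○●●○░░░░
░○■○●○○○●░░░░
░░··○◇◇●·░░░░
░░░░░░░░░░░░░
░░░░░░░░░░░░░
░░░░░░░░░░░░░

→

░░░░░░░░░░░░░
░░░░░░░░░░░░░
░░░░░░░░░░░░░
◇■·●◇░░░░░░░░
○○○○●●◇○○░░░░
●○·■·■●·○░░░░
●■●●■○◆·○░░░░
·●○·○●●○○░░░░
○■○●○○○●·░░░░
░··○◇◇●·░░░░░
░░░░░░░░░░░░░
░░░░░░░░░░░░░
░░░░░░░░░░░░░

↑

░░░░░░░░░░░░░
░░░░░░░░░░░░░
░░░░░░░░░░░░░
░░░░░░░░░░░░░
◇■·●◇○··○░░░░
○○○○●●◇○○░░░░
●○·■·■◆·○░░░░
●■●●■○··○░░░░
·●○·○●●○○░░░░
○■○●○○○●·░░░░
░··○◇◇●·░░░░░
░░░░░░░░░░░░░
░░░░░░░░░░░░░

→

░░░░░░░░░░░░░
░░░░░░░░░░░░░
░░░░░░░░░░░░░
░░░░░░░░░░░░░
■·●◇○··○·░░░░
○○○●●◇○○○░░░░
○·■·■●◆○●░░░░
■●●■○··○·░░░░
●○·○●●○○○░░░░
■○●○○○●·░░░░░
··○◇◇●·░░░░░░
░░░░░░░░░░░░░
░░░░░░░░░░░░░

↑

░░░░░░░░░░░░░
░░░░░░░░░░░░░
░░░░░░░░░░░░░
░░░░░░░░░░░░░
░░░░··○●○░░░░
■·●◇○··○·░░░░
○○○●●◇◆○○░░░░
○·■·■●·○●░░░░
■●●■○··○·░░░░
●○·○●●○○○░░░░
■○●○○○●·░░░░░
··○◇◇●·░░░░░░
░░░░░░░░░░░░░

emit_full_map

░░░░░··○●○
◇■·●◇○··○·
○○○○●●◇◆○○
●○·■·■●·○●
●■●●■○··○·
·●○·○●●○○○
○■○●○○○●·░
░··○◇◇●·░░

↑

░░░░░░░░░░░░░
░░░░░░░░░░░░░
░░░░░░░░░░░░░
░░░░░░░░░░░░░
░░░░○·○·◇░░░░
░░░░··○●○░░░░
■·●◇○·◆○·░░░░
○○○●●◇○○○░░░░
○·■·■●·○●░░░░
■●●■○··○·░░░░
●○·○●●○○○░░░░
■○●○○○●·░░░░░
··○◇◇●·░░░░░░

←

░░░░░░░░░░░░░
░░░░░░░░░░░░░
░░░░░░░░░░░░░
░░░░░░░░░░░░░
░░░░·○·○·◇░░░
░░░░●··○●○░░░
◇■·●◇○◆·○·░░░
○○○○●●◇○○○░░░
●○·■·■●·○●░░░
●■●●■○··○·░░░
·●○·○●●○○○░░░
○■○●○○○●·░░░░
░··○◇◇●·░░░░░

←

░░░░░░░░░░░░░
░░░░░░░░░░░░░
░░░░░░░░░░░░░
░░░░░░░░░░░░░
░░░░○·○·○·◇░░
░░░░·●··○●○░░
░◇■·●◇◆··○·░░
░○○○○●●◇○○○░░
░●○·■·■●·○●░░
░●■●●■○··○·░░
░·●○·○●●○○○░░
░○■○●○○○●·░░░
░░··○◇◇●·░░░░

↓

░░░░░░░░░░░░░
░░░░░░░░░░░░░
░░░░░░░░░░░░░
░░░░○·○·○·◇░░
░░░░·●··○●○░░
░◇■·●◇○··○·░░
░○○○○●◆◇○○○░░
░●○·■·■●·○●░░
░●■●●■○··○·░░
░·●○·○●●○○○░░
░○■○●○○○●·░░░
░░··○◇◇●·░░░░
░░░░░░░░░░░░░

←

░░░░░░░░░░░░░
░░░░░░░░░░░░░
░░░░░░░░░░░░░
░░░░░○·○·○·◇░
░░░░○·●··○●○░
░░◇■·●◇○··○·░
░░○○○○◆●◇○○○░
░░●○·■·■●·○●░
░░●■●●■○··○·░
░░·●○·○●●○○○░
░░○■○●○○○●·░░
░░░··○◇◇●·░░░
░░░░░░░░░░░░░

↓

░░░░░░░░░░░░░
░░░░░░░░░░░░░
░░░░░○·○·○·◇░
░░░░○·●··○●○░
░░◇■·●◇○··○·░
░░○○○○●●◇○○○░
░░●○·■◆■●·○●░
░░●■●●■○··○·░
░░·●○·○●●○○○░
░░○■○●○○○●·░░
░░░··○◇◇●·░░░
░░░░░░░░░░░░░
░░░░░░░░░░░░░

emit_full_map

░░░○·○·○·◇
░░○·●··○●○
◇■·●◇○··○·
○○○○●●◇○○○
●○·■◆■●·○●
●■●●■○··○·
·●○·○●●○○○
○■○●○○○●·░
░··○◇◇●·░░


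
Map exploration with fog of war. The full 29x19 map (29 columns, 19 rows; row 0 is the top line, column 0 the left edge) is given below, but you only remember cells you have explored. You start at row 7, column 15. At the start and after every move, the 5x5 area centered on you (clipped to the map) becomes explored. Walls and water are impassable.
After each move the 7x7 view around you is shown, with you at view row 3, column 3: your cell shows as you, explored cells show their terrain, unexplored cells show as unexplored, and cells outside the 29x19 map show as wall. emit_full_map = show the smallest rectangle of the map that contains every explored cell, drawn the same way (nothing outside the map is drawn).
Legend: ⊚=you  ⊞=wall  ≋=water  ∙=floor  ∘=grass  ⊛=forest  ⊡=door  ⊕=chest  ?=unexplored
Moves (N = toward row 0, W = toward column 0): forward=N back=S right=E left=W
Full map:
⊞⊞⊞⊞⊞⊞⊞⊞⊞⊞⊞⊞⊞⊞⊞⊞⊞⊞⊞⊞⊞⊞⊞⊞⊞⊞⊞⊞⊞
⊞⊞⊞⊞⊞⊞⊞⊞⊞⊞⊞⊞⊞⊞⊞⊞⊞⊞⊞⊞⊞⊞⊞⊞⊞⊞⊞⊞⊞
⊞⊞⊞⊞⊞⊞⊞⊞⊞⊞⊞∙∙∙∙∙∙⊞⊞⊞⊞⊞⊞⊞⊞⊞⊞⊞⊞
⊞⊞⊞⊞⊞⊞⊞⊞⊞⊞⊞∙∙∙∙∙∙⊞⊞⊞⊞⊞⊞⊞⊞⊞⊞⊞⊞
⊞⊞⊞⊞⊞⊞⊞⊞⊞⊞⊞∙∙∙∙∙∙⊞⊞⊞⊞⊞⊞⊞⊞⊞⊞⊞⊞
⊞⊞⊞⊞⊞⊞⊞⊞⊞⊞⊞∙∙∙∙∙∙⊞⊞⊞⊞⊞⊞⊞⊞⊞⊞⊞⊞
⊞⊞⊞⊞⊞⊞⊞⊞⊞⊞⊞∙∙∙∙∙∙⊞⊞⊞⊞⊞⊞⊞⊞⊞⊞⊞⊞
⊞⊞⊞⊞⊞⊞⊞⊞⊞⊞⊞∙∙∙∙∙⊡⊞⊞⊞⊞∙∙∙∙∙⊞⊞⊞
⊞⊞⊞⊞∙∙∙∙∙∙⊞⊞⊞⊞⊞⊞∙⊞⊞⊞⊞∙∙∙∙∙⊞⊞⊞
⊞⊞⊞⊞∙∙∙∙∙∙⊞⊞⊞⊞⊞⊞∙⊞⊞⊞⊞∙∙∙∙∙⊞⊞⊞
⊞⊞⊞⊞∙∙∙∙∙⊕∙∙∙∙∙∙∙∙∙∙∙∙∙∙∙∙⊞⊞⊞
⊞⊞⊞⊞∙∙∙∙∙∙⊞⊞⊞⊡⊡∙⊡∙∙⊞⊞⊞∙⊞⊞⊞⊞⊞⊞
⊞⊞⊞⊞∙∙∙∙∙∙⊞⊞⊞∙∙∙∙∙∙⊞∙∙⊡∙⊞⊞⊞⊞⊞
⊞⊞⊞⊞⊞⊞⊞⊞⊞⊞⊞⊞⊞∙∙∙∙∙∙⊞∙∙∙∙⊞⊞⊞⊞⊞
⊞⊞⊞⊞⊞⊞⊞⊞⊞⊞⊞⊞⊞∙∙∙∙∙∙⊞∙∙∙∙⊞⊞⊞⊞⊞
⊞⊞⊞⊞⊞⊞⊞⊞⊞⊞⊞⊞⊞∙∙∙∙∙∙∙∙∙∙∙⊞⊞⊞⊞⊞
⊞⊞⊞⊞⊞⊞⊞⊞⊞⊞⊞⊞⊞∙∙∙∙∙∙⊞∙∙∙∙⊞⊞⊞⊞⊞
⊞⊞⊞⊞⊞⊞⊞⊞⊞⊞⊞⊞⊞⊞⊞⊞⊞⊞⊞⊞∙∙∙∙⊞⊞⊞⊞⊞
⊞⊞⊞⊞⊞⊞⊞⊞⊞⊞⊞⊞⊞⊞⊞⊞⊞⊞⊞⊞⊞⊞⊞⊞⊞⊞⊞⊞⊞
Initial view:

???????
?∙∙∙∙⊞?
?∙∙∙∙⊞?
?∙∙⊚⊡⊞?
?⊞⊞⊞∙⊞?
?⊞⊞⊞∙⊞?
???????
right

???????
∙∙∙∙⊞⊞?
∙∙∙∙⊞⊞?
∙∙∙⊚⊞⊞?
⊞⊞⊞∙⊞⊞?
⊞⊞⊞∙⊞⊞?
???????

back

∙∙∙∙⊞⊞?
∙∙∙∙⊞⊞?
∙∙∙⊡⊞⊞?
⊞⊞⊞⊚⊞⊞?
⊞⊞⊞∙⊞⊞?
?∙∙∙∙∙?
???????

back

∙∙∙∙⊞⊞?
∙∙∙⊡⊞⊞?
⊞⊞⊞∙⊞⊞?
⊞⊞⊞⊚⊞⊞?
?∙∙∙∙∙?
?⊡∙⊡∙∙?
???????

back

∙∙∙⊡⊞⊞?
⊞⊞⊞∙⊞⊞?
⊞⊞⊞∙⊞⊞?
?∙∙⊚∙∙?
?⊡∙⊡∙∙?
?∙∙∙∙∙?
???????

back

⊞⊞⊞∙⊞⊞?
⊞⊞⊞∙⊞⊞?
?∙∙∙∙∙?
?⊡∙⊚∙∙?
?∙∙∙∙∙?
?∙∙∙∙∙?
???????

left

?⊞⊞⊞∙⊞⊞
?⊞⊞⊞∙⊞⊞
?∙∙∙∙∙∙
?⊡⊡⊚⊡∙∙
?∙∙∙∙∙∙
?∙∙∙∙∙∙
???????

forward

?∙∙∙⊡⊞⊞
?⊞⊞⊞∙⊞⊞
?⊞⊞⊞∙⊞⊞
?∙∙⊚∙∙∙
?⊡⊡∙⊡∙∙
?∙∙∙∙∙∙
?∙∙∙∙∙∙

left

??∙∙∙⊡⊞
?⊞⊞⊞⊞∙⊞
?⊞⊞⊞⊞∙⊞
?∙∙⊚∙∙∙
?⊞⊡⊡∙⊡∙
?⊞∙∙∙∙∙
??∙∙∙∙∙

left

???∙∙∙⊡
?⊞⊞⊞⊞⊞∙
?⊞⊞⊞⊞⊞∙
?∙∙⊚∙∙∙
?⊞⊞⊡⊡∙⊡
?⊞⊞∙∙∙∙
???∙∙∙∙

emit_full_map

??∙∙∙∙⊞⊞
??∙∙∙∙⊞⊞
??∙∙∙⊡⊞⊞
⊞⊞⊞⊞⊞∙⊞⊞
⊞⊞⊞⊞⊞∙⊞⊞
∙∙⊚∙∙∙∙∙
⊞⊞⊡⊡∙⊡∙∙
⊞⊞∙∙∙∙∙∙
??∙∙∙∙∙∙

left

????∙∙∙
?⊞⊞⊞⊞⊞⊞
?⊞⊞⊞⊞⊞⊞
?∙∙⊚∙∙∙
?⊞⊞⊞⊡⊡∙
?⊞⊞⊞∙∙∙
????∙∙∙

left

?????∙∙
?∙⊞⊞⊞⊞⊞
?∙⊞⊞⊞⊞⊞
?⊕∙⊚∙∙∙
?∙⊞⊞⊞⊡⊡
?∙⊞⊞⊞∙∙
?????∙∙

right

????∙∙∙
∙⊞⊞⊞⊞⊞⊞
∙⊞⊞⊞⊞⊞⊞
⊕∙∙⊚∙∙∙
∙⊞⊞⊞⊡⊡∙
∙⊞⊞⊞∙∙∙
????∙∙∙

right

???∙∙∙⊡
⊞⊞⊞⊞⊞⊞∙
⊞⊞⊞⊞⊞⊞∙
∙∙∙⊚∙∙∙
⊞⊞⊞⊡⊡∙⊡
⊞⊞⊞∙∙∙∙
???∙∙∙∙

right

??∙∙∙⊡⊞
⊞⊞⊞⊞⊞∙⊞
⊞⊞⊞⊞⊞∙⊞
∙∙∙⊚∙∙∙
⊞⊞⊡⊡∙⊡∙
⊞⊞∙∙∙∙∙
??∙∙∙∙∙

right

?∙∙∙⊡⊞⊞
⊞⊞⊞⊞∙⊞⊞
⊞⊞⊞⊞∙⊞⊞
∙∙∙⊚∙∙∙
⊞⊡⊡∙⊡∙∙
⊞∙∙∙∙∙∙
?∙∙∙∙∙∙

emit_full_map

????∙∙∙∙⊞⊞
????∙∙∙∙⊞⊞
????∙∙∙⊡⊞⊞
∙⊞⊞⊞⊞⊞⊞∙⊞⊞
∙⊞⊞⊞⊞⊞⊞∙⊞⊞
⊕∙∙∙∙∙⊚∙∙∙
∙⊞⊞⊞⊡⊡∙⊡∙∙
∙⊞⊞⊞∙∙∙∙∙∙
????∙∙∙∙∙∙

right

∙∙∙⊡⊞⊞?
⊞⊞⊞∙⊞⊞?
⊞⊞⊞∙⊞⊞?
∙∙∙⊚∙∙?
⊡⊡∙⊡∙∙?
∙∙∙∙∙∙?
∙∙∙∙∙∙?

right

∙∙⊡⊞⊞??
⊞⊞∙⊞⊞⊞?
⊞⊞∙⊞⊞⊞?
∙∙∙⊚∙∙?
⊡∙⊡∙∙⊞?
∙∙∙∙∙⊞?
∙∙∙∙∙??

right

∙⊡⊞⊞???
⊞∙⊞⊞⊞⊞?
⊞∙⊞⊞⊞⊞?
∙∙∙⊚∙∙?
∙⊡∙∙⊞⊞?
∙∙∙∙⊞∙?
∙∙∙∙???

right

⊡⊞⊞????
∙⊞⊞⊞⊞∙?
∙⊞⊞⊞⊞∙?
∙∙∙⊚∙∙?
⊡∙∙⊞⊞⊞?
∙∙∙⊞∙∙?
∙∙∙????

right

⊞⊞?????
⊞⊞⊞⊞∙∙?
⊞⊞⊞⊞∙∙?
∙∙∙⊚∙∙?
∙∙⊞⊞⊞∙?
∙∙⊞∙∙⊡?
∙∙?????

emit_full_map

????∙∙∙∙⊞⊞????
????∙∙∙∙⊞⊞????
????∙∙∙⊡⊞⊞????
∙⊞⊞⊞⊞⊞⊞∙⊞⊞⊞⊞∙∙
∙⊞⊞⊞⊞⊞⊞∙⊞⊞⊞⊞∙∙
⊕∙∙∙∙∙∙∙∙∙∙⊚∙∙
∙⊞⊞⊞⊡⊡∙⊡∙∙⊞⊞⊞∙
∙⊞⊞⊞∙∙∙∙∙∙⊞∙∙⊡
????∙∙∙∙∙∙????

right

⊞??????
⊞⊞⊞∙∙∙?
⊞⊞⊞∙∙∙?
∙∙∙⊚∙∙?
∙⊞⊞⊞∙⊞?
∙⊞∙∙⊡∙?
∙??????

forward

⊞??????
⊞⊞⊞∙∙∙?
⊞⊞⊞∙∙∙?
⊞⊞⊞⊚∙∙?
∙∙∙∙∙∙?
∙⊞⊞⊞∙⊞?
∙⊞∙∙⊡∙?

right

???????
⊞⊞∙∙∙∙?
⊞⊞∙∙∙∙?
⊞⊞∙⊚∙∙?
∙∙∙∙∙∙?
⊞⊞⊞∙⊞⊞?
⊞∙∙⊡∙??

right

???????
⊞∙∙∙∙∙?
⊞∙∙∙∙∙?
⊞∙∙⊚∙∙?
∙∙∙∙∙∙?
⊞⊞∙⊞⊞⊞?
∙∙⊡∙???

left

???????
⊞⊞∙∙∙∙∙
⊞⊞∙∙∙∙∙
⊞⊞∙⊚∙∙∙
∙∙∙∙∙∙∙
⊞⊞⊞∙⊞⊞⊞
⊞∙∙⊡∙??

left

⊞??????
⊞⊞⊞∙∙∙∙
⊞⊞⊞∙∙∙∙
⊞⊞⊞⊚∙∙∙
∙∙∙∙∙∙∙
∙⊞⊞⊞∙⊞⊞
∙⊞∙∙⊡∙?

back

⊞⊞⊞∙∙∙∙
⊞⊞⊞∙∙∙∙
⊞⊞⊞∙∙∙∙
∙∙∙⊚∙∙∙
∙⊞⊞⊞∙⊞⊞
∙⊞∙∙⊡∙?
∙??????

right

⊞⊞∙∙∙∙∙
⊞⊞∙∙∙∙∙
⊞⊞∙∙∙∙∙
∙∙∙⊚∙∙∙
⊞⊞⊞∙⊞⊞⊞
⊞∙∙⊡∙⊞?
???????

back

⊞⊞∙∙∙∙∙
⊞⊞∙∙∙∙∙
∙∙∙∙∙∙∙
⊞⊞⊞⊚⊞⊞⊞
⊞∙∙⊡∙⊞?
?∙∙∙∙⊞?
???????

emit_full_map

????∙∙∙∙⊞⊞???????
????∙∙∙∙⊞⊞???????
????∙∙∙⊡⊞⊞⊞⊞∙∙∙∙∙
∙⊞⊞⊞⊞⊞⊞∙⊞⊞⊞⊞∙∙∙∙∙
∙⊞⊞⊞⊞⊞⊞∙⊞⊞⊞⊞∙∙∙∙∙
⊕∙∙∙∙∙∙∙∙∙∙∙∙∙∙∙∙
∙⊞⊞⊞⊡⊡∙⊡∙∙⊞⊞⊞⊚⊞⊞⊞
∙⊞⊞⊞∙∙∙∙∙∙⊞∙∙⊡∙⊞?
????∙∙∙∙∙∙?∙∙∙∙⊞?

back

⊞⊞∙∙∙∙∙
∙∙∙∙∙∙∙
⊞⊞⊞∙⊞⊞⊞
⊞∙∙⊚∙⊞?
?∙∙∙∙⊞?
?∙∙∙∙⊞?
???????

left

⊞⊞⊞∙∙∙∙
∙∙∙∙∙∙∙
∙⊞⊞⊞∙⊞⊞
∙⊞∙⊚⊡∙⊞
∙⊞∙∙∙∙⊞
?⊞∙∙∙∙⊞
???????

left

⊞⊞⊞⊞∙∙∙
∙∙∙∙∙∙∙
∙∙⊞⊞⊞∙⊞
∙∙⊞⊚∙⊡∙
∙∙⊞∙∙∙∙
?∙⊞∙∙∙∙
???????

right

⊞⊞⊞∙∙∙∙
∙∙∙∙∙∙∙
∙⊞⊞⊞∙⊞⊞
∙⊞∙⊚⊡∙⊞
∙⊞∙∙∙∙⊞
∙⊞∙∙∙∙⊞
???????

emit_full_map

????∙∙∙∙⊞⊞???????
????∙∙∙∙⊞⊞???????
????∙∙∙⊡⊞⊞⊞⊞∙∙∙∙∙
∙⊞⊞⊞⊞⊞⊞∙⊞⊞⊞⊞∙∙∙∙∙
∙⊞⊞⊞⊞⊞⊞∙⊞⊞⊞⊞∙∙∙∙∙
⊕∙∙∙∙∙∙∙∙∙∙∙∙∙∙∙∙
∙⊞⊞⊞⊡⊡∙⊡∙∙⊞⊞⊞∙⊞⊞⊞
∙⊞⊞⊞∙∙∙∙∙∙⊞∙⊚⊡∙⊞?
????∙∙∙∙∙∙⊞∙∙∙∙⊞?
?????????∙⊞∙∙∙∙⊞?

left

⊞⊞⊞⊞∙∙∙
∙∙∙∙∙∙∙
∙∙⊞⊞⊞∙⊞
∙∙⊞⊚∙⊡∙
∙∙⊞∙∙∙∙
?∙⊞∙∙∙∙
???????

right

⊞⊞⊞∙∙∙∙
∙∙∙∙∙∙∙
∙⊞⊞⊞∙⊞⊞
∙⊞∙⊚⊡∙⊞
∙⊞∙∙∙∙⊞
∙⊞∙∙∙∙⊞
???????
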